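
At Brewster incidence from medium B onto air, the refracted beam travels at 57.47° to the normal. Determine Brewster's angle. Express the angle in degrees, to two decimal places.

θ_B ≈ 32.53°

Brewster's condition makes the reflected and refracted beams perpendicular: θ_B + θ_t = 90°.
So θ_B = 90° − θ_t = 90° − 57.47° = 32.53°.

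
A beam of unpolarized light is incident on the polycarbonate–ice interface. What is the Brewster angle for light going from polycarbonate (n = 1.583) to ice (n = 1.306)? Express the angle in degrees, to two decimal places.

tan θ_B = n₂/n₁ = 1.306/1.583 = 0.8250.
So θ_B = arctan 0.8250 = 39.52°.

θ_B ≈ 39.52°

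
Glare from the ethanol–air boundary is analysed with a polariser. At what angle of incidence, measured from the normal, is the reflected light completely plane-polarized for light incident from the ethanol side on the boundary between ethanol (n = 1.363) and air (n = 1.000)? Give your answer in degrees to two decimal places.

θ_B ≈ 36.27°

Brewster's condition: tan θ_B = n₂/n₁ = 1.000/1.363 = 0.7337. Taking the arctangent, θ_B = 36.27°.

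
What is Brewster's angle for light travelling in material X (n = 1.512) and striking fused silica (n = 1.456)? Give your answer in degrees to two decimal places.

θ_B ≈ 43.92°

At Brewster's angle the reflected and refracted rays are perpendicular, which with Snell's law gives tan θ_B = n₂/n₁.
tan θ_B = n₂/n₁ = 1.456/1.512 = 0.9630.
θ_B = arctan(0.9630) = 43.92°.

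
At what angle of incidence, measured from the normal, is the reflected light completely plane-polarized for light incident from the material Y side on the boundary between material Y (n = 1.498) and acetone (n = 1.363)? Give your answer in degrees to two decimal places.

At Brewster's angle the reflected and refracted rays are perpendicular, which with Snell's law gives tan θ_B = n₂/n₁.
Here n₂/n₁ = 1.363/1.498 = 0.9099, and Brewster's law gives tan θ_B = n₂/n₁.
θ_B = arctan(0.9099) = 42.30°.

θ_B ≈ 42.30°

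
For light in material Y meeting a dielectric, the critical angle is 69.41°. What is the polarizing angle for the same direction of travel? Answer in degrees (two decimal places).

θ_B ≈ 43.11°

sin θ_c = n₂/n₁, so n₂/n₁ = sin 69.41° = 0.9361.
Brewster: tan θ_B = n₂/n₁ = 0.9361.
θ_B = arctan(0.9361) = 43.11°.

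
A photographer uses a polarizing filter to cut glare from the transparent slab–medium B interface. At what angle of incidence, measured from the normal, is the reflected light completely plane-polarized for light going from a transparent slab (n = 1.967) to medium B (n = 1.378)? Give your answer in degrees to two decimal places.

The reflected p-component vanishes when tan θ_B = n₂/n₁.
Here n₂/n₁ = 1.378/1.967 = 0.7006, and Brewster's law gives tan θ_B = n₂/n₁.
θ_B = arctan(0.7006) = 35.01°.

θ_B ≈ 35.01°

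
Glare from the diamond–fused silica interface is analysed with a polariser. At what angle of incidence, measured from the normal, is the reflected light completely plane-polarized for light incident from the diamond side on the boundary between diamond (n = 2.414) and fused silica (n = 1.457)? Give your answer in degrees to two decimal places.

θ_B ≈ 31.11°

Brewster's condition: tan θ_B = n₂/n₁ = 1.457/2.414 = 0.6036.
So θ_B = arctan 0.6036 = 31.11°.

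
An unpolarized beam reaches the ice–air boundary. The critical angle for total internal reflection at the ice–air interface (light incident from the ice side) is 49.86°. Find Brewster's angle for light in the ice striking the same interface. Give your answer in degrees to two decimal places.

At the critical angle sin θ_c = n₂/n₁, giving n₂/n₁ = sin 49.86° = 0.7645.
Then tan θ_B = n₂/n₁ = 0.7645, so θ_B = arctan 0.7645 = 37.40°.

θ_B ≈ 37.40°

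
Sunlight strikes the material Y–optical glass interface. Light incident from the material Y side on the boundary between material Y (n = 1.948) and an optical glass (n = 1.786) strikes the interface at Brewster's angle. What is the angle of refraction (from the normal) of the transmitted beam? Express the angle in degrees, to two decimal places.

θ_B = arctan(n₂/n₁) = arctan(1.786/1.948) = 42.52°.
Since θ_B + θ_t = 90° at Brewster incidence, θ_t = 90° − 42.52° = 47.48°.

θ_t ≈ 47.48°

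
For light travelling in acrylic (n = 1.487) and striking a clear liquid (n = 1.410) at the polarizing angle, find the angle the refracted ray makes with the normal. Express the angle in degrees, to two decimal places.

θ_B = arctan(n₂/n₁) = arctan(1.410/1.487) = 43.48°.
At Brewster's angle the reflected and refracted rays are perpendicular, so θ_t = 90° − θ_B = 90° − 43.48° = 46.52°.

θ_t ≈ 46.52°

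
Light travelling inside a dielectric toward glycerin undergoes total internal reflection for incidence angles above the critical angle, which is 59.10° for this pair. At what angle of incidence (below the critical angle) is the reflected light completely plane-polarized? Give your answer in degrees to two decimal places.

θ_B ≈ 40.63°

sin θ_c = n₂/n₁, so n₂/n₁ = sin 59.10° = 0.8581.
Brewster: tan θ_B = n₂/n₁ = 0.8581.
θ_B = arctan(0.8581) = 40.63°.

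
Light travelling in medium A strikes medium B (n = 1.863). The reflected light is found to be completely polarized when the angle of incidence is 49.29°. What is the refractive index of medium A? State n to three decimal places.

n ≈ 1.603

Full polarization of the reflected beam means tan θ_B = n₂/n₁, where n₁ is the incident medium (medium A).
n₁ = n₂ / tan θ_B = 1.863 / tan 49.29° = 1.603.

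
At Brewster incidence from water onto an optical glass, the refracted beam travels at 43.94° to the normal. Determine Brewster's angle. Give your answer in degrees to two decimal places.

θ_B ≈ 46.06°

At Brewster's angle the reflected and refracted rays are perpendicular, so θ_B + θ_t = 90°.
So θ_B = 90° − θ_t = 90° − 43.94° = 46.06°.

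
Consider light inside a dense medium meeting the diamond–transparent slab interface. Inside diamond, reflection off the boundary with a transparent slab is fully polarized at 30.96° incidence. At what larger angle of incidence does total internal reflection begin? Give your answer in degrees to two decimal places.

From Brewster, n₂/n₁ = tan θ_B = tan 30.96° = 0.5999.
Then sin θ_c = n₂/n₁ = 0.5999, so θ_c = arcsin 0.5999 = 36.86°.

θ_c ≈ 36.86°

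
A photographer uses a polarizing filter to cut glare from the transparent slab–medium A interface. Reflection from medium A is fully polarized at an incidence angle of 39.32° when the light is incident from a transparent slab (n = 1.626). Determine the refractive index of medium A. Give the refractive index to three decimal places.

n ≈ 1.332

Full polarization of the reflected beam means tan θ_B = n₂/n₁, where n₁ is the incident medium (a transparent slab).
n₂ = n₁ tan θ_B = 1.626 × tan 39.32° = 1.332.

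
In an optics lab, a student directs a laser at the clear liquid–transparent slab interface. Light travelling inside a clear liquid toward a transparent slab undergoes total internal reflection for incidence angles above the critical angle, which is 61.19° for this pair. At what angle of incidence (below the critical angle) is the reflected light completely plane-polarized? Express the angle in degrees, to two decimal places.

θ_B ≈ 41.23°

sin θ_c = n₂/n₁, so n₂/n₁ = sin 61.19° = 0.8762.
Brewster: tan θ_B = n₂/n₁ = 0.8762.
θ_B = arctan(0.8762) = 41.23°.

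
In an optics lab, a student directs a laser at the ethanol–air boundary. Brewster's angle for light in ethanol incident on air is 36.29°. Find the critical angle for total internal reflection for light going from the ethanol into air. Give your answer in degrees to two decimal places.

From Brewster, n₂/n₁ = tan θ_B = tan 36.29° = 0.7343.
Then sin θ_c = n₂/n₁ = 0.7343, so θ_c = arcsin 0.7343 = 47.25°.

θ_c ≈ 47.25°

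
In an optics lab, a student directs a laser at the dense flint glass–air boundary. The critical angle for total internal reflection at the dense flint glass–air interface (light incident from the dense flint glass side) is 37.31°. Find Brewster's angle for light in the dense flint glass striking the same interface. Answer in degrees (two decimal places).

θ_B ≈ 31.22°

n₂/n₁ = sin θ_c = sin 37.31° = 0.6061.
tan θ_B equals the same ratio, so θ_B = arctan(0.6061) = 31.22°.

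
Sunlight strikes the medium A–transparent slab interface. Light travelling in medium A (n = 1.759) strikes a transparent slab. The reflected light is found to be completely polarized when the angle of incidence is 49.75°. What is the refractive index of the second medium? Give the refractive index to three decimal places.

n ≈ 2.078

Brewster's law: tan θ_B = n₂/n₁ (light incident in medium A, refracted into a transparent slab).
n₂ = n₁ tan θ_B = 1.759 × tan 49.75° = 2.078.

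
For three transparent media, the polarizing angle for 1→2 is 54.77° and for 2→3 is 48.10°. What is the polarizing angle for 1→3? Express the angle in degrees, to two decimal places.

tan θ_B(1→2) = n₂/n₁ = tan 54.77° = 1.4160.
tan θ_B(2→3) = n₃/n₂ = tan 48.10° = 1.1145.
Multiplying, n₃/n₁ = 1.4160 × 1.1145 = 1.5782, and θ_B(1→3) = arctan 1.5782 = 57.64°.

θ_B ≈ 57.64°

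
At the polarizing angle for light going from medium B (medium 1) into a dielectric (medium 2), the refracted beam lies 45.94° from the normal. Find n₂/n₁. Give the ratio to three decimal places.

n₂/n₁ ≈ 0.968

θ_B + θ_t = 90°, so θ_B = 90° − 45.94° = 44.06°.
Then n₂/n₁ = tan θ_B = tan 44.06° = 0.968.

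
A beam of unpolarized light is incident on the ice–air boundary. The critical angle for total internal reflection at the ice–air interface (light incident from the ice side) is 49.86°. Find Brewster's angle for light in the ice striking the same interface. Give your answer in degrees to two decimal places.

θ_B ≈ 37.40°

sin θ_c = n₂/n₁, so n₂/n₁ = sin 49.86° = 0.7645.
Brewster: tan θ_B = n₂/n₁ = 0.7645.
θ_B = arctan(0.7645) = 37.40°.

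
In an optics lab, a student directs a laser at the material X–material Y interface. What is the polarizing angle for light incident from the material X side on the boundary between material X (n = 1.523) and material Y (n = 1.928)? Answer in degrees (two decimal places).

Here n₂/n₁ = 1.928/1.523 = 1.2659, and Brewster's law gives tan θ_B = n₂/n₁.
So θ_B = arctan 1.2659 = 51.69°.

θ_B ≈ 51.69°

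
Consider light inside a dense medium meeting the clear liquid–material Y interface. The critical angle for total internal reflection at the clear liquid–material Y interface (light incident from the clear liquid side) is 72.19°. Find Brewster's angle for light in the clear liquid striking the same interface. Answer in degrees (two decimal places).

n₂/n₁ = sin θ_c = sin 72.19° = 0.9521.
tan θ_B equals the same ratio, so θ_B = arctan(0.9521) = 43.59°.

θ_B ≈ 43.59°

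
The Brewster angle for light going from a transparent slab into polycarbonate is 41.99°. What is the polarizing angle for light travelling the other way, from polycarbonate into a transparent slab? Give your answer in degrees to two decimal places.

θ_B' ≈ 48.01°

The two Brewster angles are complementary: θ_B' = 90° − θ_B = 90° − 41.99° = 48.01°.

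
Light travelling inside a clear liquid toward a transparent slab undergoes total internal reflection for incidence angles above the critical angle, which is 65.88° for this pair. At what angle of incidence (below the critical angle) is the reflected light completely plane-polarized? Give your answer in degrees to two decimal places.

θ_B ≈ 42.39°

sin θ_c = n₂/n₁, so n₂/n₁ = sin 65.88° = 0.9127.
Brewster: tan θ_B = n₂/n₁ = 0.9127.
θ_B = arctan(0.9127) = 42.39°.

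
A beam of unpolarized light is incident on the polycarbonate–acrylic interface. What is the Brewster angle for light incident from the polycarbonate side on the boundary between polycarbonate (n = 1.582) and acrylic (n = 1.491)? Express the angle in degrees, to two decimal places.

At Brewster's angle the reflected and refracted rays are perpendicular, which with Snell's law gives tan θ_B = n₂/n₁.
tan θ_B = n₂/n₁ = 1.491/1.582 = 0.9425.
So θ_B = arctan 0.9425 = 43.30°.

θ_B ≈ 43.30°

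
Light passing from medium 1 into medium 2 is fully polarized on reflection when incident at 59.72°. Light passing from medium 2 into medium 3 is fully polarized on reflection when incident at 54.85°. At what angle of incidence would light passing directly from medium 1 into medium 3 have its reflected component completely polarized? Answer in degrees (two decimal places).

tan θ_B(1→2) = n₂/n₁ = tan 59.72° = 1.7127.
tan θ_B(2→3) = n₃/n₂ = tan 54.85° = 1.4202.
So n₃/n₁ = (n₂/n₁)(n₃/n₂) = 1.7127 × 1.4202 = 2.4324.
θ_B(1→3) = arctan(2.4324) = 67.65°.

θ_B ≈ 67.65°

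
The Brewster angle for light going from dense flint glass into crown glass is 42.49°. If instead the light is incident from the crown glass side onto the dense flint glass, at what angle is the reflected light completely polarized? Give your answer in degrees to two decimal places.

tan θ_B' = n₁/n₂ = 1/tan θ_B, so θ_B' = 90° − θ_B.
θ_B' = 90° − 42.49° = 47.51°.

θ_B' ≈ 47.51°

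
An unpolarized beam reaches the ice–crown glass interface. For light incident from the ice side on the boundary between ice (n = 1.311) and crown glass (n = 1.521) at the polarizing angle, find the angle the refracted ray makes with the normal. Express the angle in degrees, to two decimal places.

tan θ_B = n₂/n₁ = 1.521/1.311 = 1.1602, so θ_B = 49.24°.
The refracted ray is perpendicular to the reflected ray, so θ_t = 90° − θ_B = 40.76°.

θ_t ≈ 40.76°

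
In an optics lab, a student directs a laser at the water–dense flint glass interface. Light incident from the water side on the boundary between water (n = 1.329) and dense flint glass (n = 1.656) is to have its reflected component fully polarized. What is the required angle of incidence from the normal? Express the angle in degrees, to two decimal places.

tan θ_B = n₂/n₁ = 1.656/1.329 = 1.2460. Taking the arctangent, θ_B = 51.25°.

θ_B ≈ 51.25°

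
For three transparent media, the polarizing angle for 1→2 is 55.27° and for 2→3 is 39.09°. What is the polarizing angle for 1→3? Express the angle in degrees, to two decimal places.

θ_B ≈ 49.53°

tan θ_B(1→2) = n₂/n₁ = tan 55.27° = 1.4426.
tan θ_B(2→3) = n₃/n₂ = tan 39.09° = 0.8124.
So n₃/n₁ = (n₂/n₁)(n₃/n₂) = 1.4426 × 0.8124 = 1.1719.
θ_B(1→3) = arctan(1.1719) = 49.53°.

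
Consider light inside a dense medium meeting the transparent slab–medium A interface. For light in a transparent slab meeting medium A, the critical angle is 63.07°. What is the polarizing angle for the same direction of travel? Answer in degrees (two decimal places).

sin θ_c = n₂/n₁, so n₂/n₁ = sin 63.07° = 0.8916.
Brewster: tan θ_B = n₂/n₁ = 0.8916.
θ_B = arctan(0.8916) = 41.72°.

θ_B ≈ 41.72°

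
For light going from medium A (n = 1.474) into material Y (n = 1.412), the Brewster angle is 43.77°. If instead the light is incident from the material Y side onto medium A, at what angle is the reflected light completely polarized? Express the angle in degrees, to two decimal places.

θ_B' ≈ 46.23°

The two Brewster angles are complementary: θ_B' = 90° − θ_B = 90° − 43.77° = 46.23°.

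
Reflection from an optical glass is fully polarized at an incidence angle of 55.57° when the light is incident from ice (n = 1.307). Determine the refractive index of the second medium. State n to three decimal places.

Full polarization of the reflected beam means tan θ_B = n₂/n₁, where n₁ is the incident medium (ice).
n₂ = n₁ tan θ_B = 1.307 × tan 55.57° = 1.907.

n ≈ 1.907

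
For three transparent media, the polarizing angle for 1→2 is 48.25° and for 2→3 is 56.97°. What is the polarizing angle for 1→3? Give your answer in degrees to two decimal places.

Each Brewster angle gives a ratio: n₂/n₁ = tan 48.25° = 1.1204, n₃/n₂ = tan 56.97° = 1.5381.
n₃/n₁ = 1.7233. Then tan θ_B(1→3) = n₃/n₁, so θ_B(1→3) = arctan(1.7233) = 59.87°.

θ_B ≈ 59.87°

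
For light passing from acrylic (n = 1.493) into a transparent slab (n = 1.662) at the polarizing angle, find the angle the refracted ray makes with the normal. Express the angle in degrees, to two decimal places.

θ_t ≈ 41.93°

θ_B = arctan(n₂/n₁) = arctan(1.662/1.493) = 48.07°.
Since θ_B + θ_t = 90° at Brewster incidence, θ_t = 90° − 48.07° = 41.93°.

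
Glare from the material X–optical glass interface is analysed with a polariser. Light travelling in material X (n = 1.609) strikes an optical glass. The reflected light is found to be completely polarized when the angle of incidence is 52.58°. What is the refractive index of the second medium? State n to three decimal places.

At the polarizing angle, tan θ_B = n₂/n₁ with n₁ on the incident side (material X) and n₂ on the transmitted side (an optical glass).
n₂ = n₁ tan θ_B = 1.609 × tan 52.58° = 2.103.

n ≈ 2.103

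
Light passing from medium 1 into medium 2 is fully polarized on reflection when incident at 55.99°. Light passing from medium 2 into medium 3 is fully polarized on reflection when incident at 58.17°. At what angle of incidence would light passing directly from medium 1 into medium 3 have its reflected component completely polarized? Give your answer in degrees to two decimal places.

θ_B ≈ 67.27°

n₂/n₁ = tan 55.99° = 1.4820 and n₃/n₂ = tan 58.17° = 1.6110.
n₃/n₁ = 2.3874. Then tan θ_B(1→3) = n₃/n₁, so θ_B(1→3) = arctan(2.3874) = 67.27°.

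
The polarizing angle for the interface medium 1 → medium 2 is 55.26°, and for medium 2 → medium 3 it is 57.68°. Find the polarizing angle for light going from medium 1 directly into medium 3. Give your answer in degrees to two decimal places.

Each Brewster angle gives a ratio: n₂/n₁ = tan 55.26° = 1.4420, n₃/n₂ = tan 57.68° = 1.5806.
Multiplying, n₃/n₁ = 1.4420 × 1.5806 = 2.2793, and θ_B(1→3) = arctan 2.2793 = 66.31°.

θ_B ≈ 66.31°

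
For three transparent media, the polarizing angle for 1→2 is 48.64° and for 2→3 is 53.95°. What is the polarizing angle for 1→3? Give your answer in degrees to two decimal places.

Each Brewster angle gives a ratio: n₂/n₁ = tan 48.64° = 1.1359, n₃/n₂ = tan 53.95° = 1.3739.
So n₃/n₁ = (n₂/n₁)(n₃/n₂) = 1.1359 × 1.3739 = 1.5605.
θ_B(1→3) = arctan(1.5605) = 57.35°.

θ_B ≈ 57.35°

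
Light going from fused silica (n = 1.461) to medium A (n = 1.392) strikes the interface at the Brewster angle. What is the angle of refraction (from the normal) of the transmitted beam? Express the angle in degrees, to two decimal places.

θ_t ≈ 46.39°

tan θ_B = n₂/n₁ = 1.392/1.461 = 0.9528, so θ_B = 43.61°.
Since θ_B + θ_t = 90° at Brewster incidence, θ_t = 90° − 43.61° = 46.39°.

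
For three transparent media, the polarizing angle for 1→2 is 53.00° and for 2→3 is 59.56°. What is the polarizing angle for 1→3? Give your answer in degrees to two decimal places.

θ_B ≈ 66.12°

Each Brewster angle gives a ratio: n₂/n₁ = tan 53.00° = 1.3270, n₃/n₂ = tan 59.56° = 1.7017.
So n₃/n₁ = (n₂/n₁)(n₃/n₂) = 1.3270 × 1.7017 = 2.2583.
θ_B(1→3) = arctan(2.2583) = 66.12°.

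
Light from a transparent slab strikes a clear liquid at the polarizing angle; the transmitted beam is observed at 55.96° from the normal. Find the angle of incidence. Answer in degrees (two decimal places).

θ_B ≈ 34.04°

Brewster's condition makes the reflected and refracted beams perpendicular: θ_B + θ_t = 90°.
θ_B = 90° − 55.96° = 34.04°.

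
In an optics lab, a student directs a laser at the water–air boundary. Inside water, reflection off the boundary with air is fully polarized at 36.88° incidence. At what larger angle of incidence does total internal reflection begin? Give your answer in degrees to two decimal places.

tan θ_B = n₂/n₁ = tan 36.88° = 0.7503.
Total internal reflection: sin θ_c = n₂/n₁ = 0.7503.
θ_c = arcsin(0.7503) = 48.61°.

θ_c ≈ 48.61°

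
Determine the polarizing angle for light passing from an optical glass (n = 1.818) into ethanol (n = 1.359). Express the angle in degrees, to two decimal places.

θ_B ≈ 36.78°

Here n₂/n₁ = 1.359/1.818 = 0.7475, and Brewster's law gives tan θ_B = n₂/n₁.
θ_B = arctan(0.7475) = 36.78°.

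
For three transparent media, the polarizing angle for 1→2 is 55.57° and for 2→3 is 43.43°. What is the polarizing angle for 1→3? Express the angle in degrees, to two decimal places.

n₂/n₁ = tan 55.57° = 1.4588 and n₃/n₂ = tan 43.43° = 0.9466.
So n₃/n₁ = (n₂/n₁)(n₃/n₂) = 1.4588 × 0.9466 = 1.3810.
θ_B(1→3) = arctan(1.3810) = 54.09°.

θ_B ≈ 54.09°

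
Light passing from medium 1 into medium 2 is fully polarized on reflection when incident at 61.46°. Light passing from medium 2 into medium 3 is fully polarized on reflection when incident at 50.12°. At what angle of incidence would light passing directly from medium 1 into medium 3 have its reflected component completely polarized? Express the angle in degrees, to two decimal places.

θ_B ≈ 65.56°

Each Brewster angle gives a ratio: n₂/n₁ = tan 61.46° = 1.8387, n₃/n₂ = tan 50.12° = 1.1968.
So n₃/n₁ = (n₂/n₁)(n₃/n₂) = 1.8387 × 1.1968 = 2.2006.
θ_B(1→3) = arctan(2.2006) = 65.56°.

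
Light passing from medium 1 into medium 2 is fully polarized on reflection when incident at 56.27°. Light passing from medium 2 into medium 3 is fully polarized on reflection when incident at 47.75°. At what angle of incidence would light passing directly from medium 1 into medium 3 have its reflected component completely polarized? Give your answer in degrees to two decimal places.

n₂/n₁ = tan 56.27° = 1.4977 and n₃/n₂ = tan 47.75° = 1.1009.
So n₃/n₁ = (n₂/n₁)(n₃/n₂) = 1.4977 × 1.1009 = 1.6489.
θ_B(1→3) = arctan(1.6489) = 58.76°.

θ_B ≈ 58.76°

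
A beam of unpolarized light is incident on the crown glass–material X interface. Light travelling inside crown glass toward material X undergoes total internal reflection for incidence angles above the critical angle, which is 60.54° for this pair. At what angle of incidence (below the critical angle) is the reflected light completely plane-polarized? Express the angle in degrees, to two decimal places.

θ_B ≈ 41.05°

n₂/n₁ = sin θ_c = sin 60.54° = 0.8707.
tan θ_B equals the same ratio, so θ_B = arctan(0.8707) = 41.05°.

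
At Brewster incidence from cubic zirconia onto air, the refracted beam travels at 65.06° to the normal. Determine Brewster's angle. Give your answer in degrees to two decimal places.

θ_B ≈ 24.94°

Brewster's condition makes the reflected and refracted beams perpendicular: θ_B + θ_t = 90°.
So θ_B = 90° − θ_t = 90° − 65.06° = 24.94°.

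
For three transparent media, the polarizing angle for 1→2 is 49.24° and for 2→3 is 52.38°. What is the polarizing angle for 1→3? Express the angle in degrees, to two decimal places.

θ_B ≈ 56.40°

Each Brewster angle gives a ratio: n₂/n₁ = tan 49.24° = 1.1601, n₃/n₂ = tan 52.38° = 1.2976.
So n₃/n₁ = (n₂/n₁)(n₃/n₂) = 1.1601 × 1.2976 = 1.5054.
θ_B(1→3) = arctan(1.5054) = 56.40°.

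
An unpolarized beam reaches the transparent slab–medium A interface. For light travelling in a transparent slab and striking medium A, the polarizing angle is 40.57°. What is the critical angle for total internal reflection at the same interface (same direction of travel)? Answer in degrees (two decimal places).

θ_c ≈ 58.89°

n₂/n₁ = tan 40.57° = 0.8562; the critical angle satisfies sin θ_c = n₂/n₁.
θ_c = arcsin(0.8562) = 58.89°.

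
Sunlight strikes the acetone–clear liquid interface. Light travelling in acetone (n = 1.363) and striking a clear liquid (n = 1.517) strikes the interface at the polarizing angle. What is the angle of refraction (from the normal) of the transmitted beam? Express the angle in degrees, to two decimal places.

θ_B = arctan(n₂/n₁) = arctan(1.517/1.363) = 48.06°.
Since θ_B + θ_t = 90° at Brewster incidence, θ_t = 90° − 48.06° = 41.94°.

θ_t ≈ 41.94°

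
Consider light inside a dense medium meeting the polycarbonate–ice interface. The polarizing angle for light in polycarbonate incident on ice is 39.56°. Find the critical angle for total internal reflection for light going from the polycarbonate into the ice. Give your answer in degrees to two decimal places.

θ_c ≈ 55.70°

From Brewster, n₂/n₁ = tan θ_B = tan 39.56° = 0.8261.
Then sin θ_c = n₂/n₁ = 0.8261, so θ_c = arcsin 0.8261 = 55.70°.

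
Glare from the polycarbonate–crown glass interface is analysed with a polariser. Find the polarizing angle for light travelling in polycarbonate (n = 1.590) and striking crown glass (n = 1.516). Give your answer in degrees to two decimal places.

θ_B ≈ 43.64°

Here n₂/n₁ = 1.516/1.590 = 0.9535, and Brewster's law gives tan θ_B = n₂/n₁.
θ_B = arctan(0.9535) = 43.64°.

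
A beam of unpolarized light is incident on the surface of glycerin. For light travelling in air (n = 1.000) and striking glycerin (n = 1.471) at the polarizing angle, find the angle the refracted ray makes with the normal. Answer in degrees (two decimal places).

θ_B = arctan(n₂/n₁) = arctan(1.471/1.000) = 55.79°.
The refracted ray is perpendicular to the reflected ray, so θ_t = 90° − θ_B = 34.21°.

θ_t ≈ 34.21°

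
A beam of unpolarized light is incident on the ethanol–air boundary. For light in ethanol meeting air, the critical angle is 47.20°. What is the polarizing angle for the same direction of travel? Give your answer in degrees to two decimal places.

θ_B ≈ 36.27°

At the critical angle sin θ_c = n₂/n₁, giving n₂/n₁ = sin 47.20° = 0.7337.
Then tan θ_B = n₂/n₁ = 0.7337, so θ_B = arctan 0.7337 = 36.27°.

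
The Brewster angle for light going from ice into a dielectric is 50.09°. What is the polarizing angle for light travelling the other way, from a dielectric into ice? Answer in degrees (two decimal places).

tan θ_B' = n₁/n₂ = 1/tan θ_B, so θ_B' = 90° − θ_B.
θ_B' = 90° − 50.09° = 39.91°.

θ_B' ≈ 39.91°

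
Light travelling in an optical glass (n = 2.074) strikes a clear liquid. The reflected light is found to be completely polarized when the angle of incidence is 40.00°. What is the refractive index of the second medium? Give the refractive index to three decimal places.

n ≈ 1.740

Full polarization of the reflected beam means tan θ_B = n₂/n₁, where n₁ is the incident medium (an optical glass).
n₂ = n₁ tan θ_B = 2.074 × tan 40.00° = 1.740.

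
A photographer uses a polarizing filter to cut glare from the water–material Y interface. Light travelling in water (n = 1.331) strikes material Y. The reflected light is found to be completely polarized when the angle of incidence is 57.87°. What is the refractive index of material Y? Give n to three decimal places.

n ≈ 2.119

At Brewster's angle, tan θ_B = n₂/n₁ with n₁ on the incident side (water) and n₂ on the transmitted side (material Y).
n₂ = n₁ tan θ_B = 1.331 × tan 57.87° = 2.119.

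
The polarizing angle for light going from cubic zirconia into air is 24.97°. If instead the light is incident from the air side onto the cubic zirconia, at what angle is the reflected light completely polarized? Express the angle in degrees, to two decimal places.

θ_B' ≈ 65.03°

tan θ_B' = n₁/n₂ = 1/tan θ_B, so θ_B' = 90° − θ_B.
θ_B' = 90° − 24.97° = 65.03°.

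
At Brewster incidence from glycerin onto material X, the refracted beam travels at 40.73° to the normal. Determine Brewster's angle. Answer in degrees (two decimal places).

θ_B ≈ 49.27°

Since the reflected and refracted rays are at right angles at the polarizing angle, θ_B + θ_t = 90°.
θ_B = 90° − 40.73° = 49.27°.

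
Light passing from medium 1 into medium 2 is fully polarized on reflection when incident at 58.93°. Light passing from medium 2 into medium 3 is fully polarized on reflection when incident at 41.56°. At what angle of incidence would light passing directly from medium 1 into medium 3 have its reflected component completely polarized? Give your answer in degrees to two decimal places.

θ_B ≈ 55.80°

Each Brewster angle gives a ratio: n₂/n₁ = tan 58.93° = 1.6597, n₃/n₂ = tan 41.56° = 0.8866.
n₃/n₁ = 1.4715. Then tan θ_B(1→3) = n₃/n₁, so θ_B(1→3) = arctan(1.4715) = 55.80°.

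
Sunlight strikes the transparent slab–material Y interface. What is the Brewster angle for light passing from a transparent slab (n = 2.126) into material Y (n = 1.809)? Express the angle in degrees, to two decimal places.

tan θ_B = n₂/n₁ = 1.809/2.126 = 0.8509. Taking the arctangent, θ_B = 40.39°.

θ_B ≈ 40.39°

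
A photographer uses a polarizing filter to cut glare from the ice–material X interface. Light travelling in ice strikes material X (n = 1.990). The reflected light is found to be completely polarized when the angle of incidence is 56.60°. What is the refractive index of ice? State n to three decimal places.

n ≈ 1.312

Brewster's law: tan θ_B = n₂/n₁ (light incident in ice, refracted into material X).
n₁ = n₂ / tan θ_B = 1.990 / tan 56.60° = 1.312.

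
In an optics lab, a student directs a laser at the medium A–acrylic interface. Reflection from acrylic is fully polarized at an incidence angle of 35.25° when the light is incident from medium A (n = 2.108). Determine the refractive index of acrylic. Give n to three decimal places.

At the polarizing angle, tan θ_B = n₂/n₁ with n₁ on the incident side (medium A) and n₂ on the transmitted side (acrylic).
n₂ = n₁ tan θ_B = 2.108 × tan 35.25° = 1.490.

n ≈ 1.490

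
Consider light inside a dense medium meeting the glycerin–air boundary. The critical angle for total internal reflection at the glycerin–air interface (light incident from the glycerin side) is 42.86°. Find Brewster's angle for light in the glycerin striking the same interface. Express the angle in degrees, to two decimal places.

At the critical angle sin θ_c = n₂/n₁, giving n₂/n₁ = sin 42.86° = 0.6802.
Then tan θ_B = n₂/n₁ = 0.6802, so θ_B = arctan 0.6802 = 34.22°.

θ_B ≈ 34.22°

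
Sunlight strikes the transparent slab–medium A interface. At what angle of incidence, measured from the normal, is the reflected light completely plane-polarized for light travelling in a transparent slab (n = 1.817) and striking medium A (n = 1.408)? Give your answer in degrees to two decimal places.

θ_B ≈ 37.77°

Brewster's condition: tan θ_B = n₂/n₁ = 1.408/1.817 = 0.7749.
θ_B = arctan(0.7749) = 37.77°.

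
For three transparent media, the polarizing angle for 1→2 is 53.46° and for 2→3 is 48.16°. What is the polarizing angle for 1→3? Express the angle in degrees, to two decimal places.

θ_B ≈ 56.44°

n₂/n₁ = tan 53.46° = 1.3495 and n₃/n₂ = tan 48.16° = 1.1169.
Multiplying, n₃/n₁ = 1.3495 × 1.1169 = 1.5072, and θ_B(1→3) = arctan 1.5072 = 56.44°.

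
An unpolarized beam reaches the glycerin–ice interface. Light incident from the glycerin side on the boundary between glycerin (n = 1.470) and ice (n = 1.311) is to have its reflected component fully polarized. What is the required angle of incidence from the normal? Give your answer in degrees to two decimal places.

tan θ_B = n₂/n₁ = 1.311/1.470 = 0.8918.
θ_B = arctan(0.8918) = 41.73°.

θ_B ≈ 41.73°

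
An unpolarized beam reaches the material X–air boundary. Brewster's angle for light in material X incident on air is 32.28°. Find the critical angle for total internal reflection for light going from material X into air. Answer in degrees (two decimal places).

n₂/n₁ = tan 32.28° = 0.6317; the critical angle satisfies sin θ_c = n₂/n₁.
θ_c = arcsin(0.6317) = 39.17°.

θ_c ≈ 39.17°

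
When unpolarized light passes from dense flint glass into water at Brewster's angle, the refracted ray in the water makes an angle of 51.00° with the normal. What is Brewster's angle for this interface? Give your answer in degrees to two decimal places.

θ_B ≈ 39.00°

Since the reflected and refracted rays are at right angles at the polarizing angle, θ_B + θ_t = 90°.
So θ_B = 90° − θ_t = 90° − 51.00° = 39.00°.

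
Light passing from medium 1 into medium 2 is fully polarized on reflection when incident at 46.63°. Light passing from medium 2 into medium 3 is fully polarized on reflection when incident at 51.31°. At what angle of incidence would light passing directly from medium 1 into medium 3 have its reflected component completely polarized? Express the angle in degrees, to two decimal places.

n₂/n₁ = tan 46.63° = 1.0586 and n₃/n₂ = tan 51.31° = 1.2487.
n₃/n₁ = 1.3218. Then tan θ_B(1→3) = n₃/n₁, so θ_B(1→3) = arctan(1.3218) = 52.89°.

θ_B ≈ 52.89°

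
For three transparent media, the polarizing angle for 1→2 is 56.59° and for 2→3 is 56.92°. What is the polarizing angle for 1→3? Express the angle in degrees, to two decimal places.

θ_B ≈ 66.75°

tan θ_B(1→2) = n₂/n₁ = tan 56.59° = 1.5160.
tan θ_B(2→3) = n₃/n₂ = tan 56.92° = 1.5352.
n₃/n₁ = 2.3273. Then tan θ_B(1→3) = n₃/n₁, so θ_B(1→3) = arctan(2.3273) = 66.75°.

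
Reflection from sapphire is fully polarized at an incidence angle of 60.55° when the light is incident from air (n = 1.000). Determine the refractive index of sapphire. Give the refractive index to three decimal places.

Full polarization of the reflected beam means tan θ_B = n₂/n₁, where n₁ is the incident medium (air).
n₂ = n₁ tan θ_B = 1.000 × tan 60.55° = 1.771.

n ≈ 1.771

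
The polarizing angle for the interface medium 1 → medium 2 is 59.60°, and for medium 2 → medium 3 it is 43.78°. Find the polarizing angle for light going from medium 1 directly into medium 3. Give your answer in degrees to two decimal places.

n₂/n₁ = tan 59.60° = 1.7045 and n₃/n₂ = tan 43.78° = 0.9583.
So n₃/n₁ = (n₂/n₁)(n₃/n₂) = 1.7045 × 0.9583 = 1.6334.
θ_B(1→3) = arctan(1.6334) = 58.52°.

θ_B ≈ 58.52°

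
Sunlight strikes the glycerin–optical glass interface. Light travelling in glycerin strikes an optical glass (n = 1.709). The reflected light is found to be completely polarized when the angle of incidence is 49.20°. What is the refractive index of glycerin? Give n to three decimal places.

n ≈ 1.475

Brewster's law: tan θ_B = n₂/n₁ (light incident in glycerin, refracted into an optical glass).
n₁ = n₂ / tan θ_B = 1.709 / tan 49.20° = 1.475.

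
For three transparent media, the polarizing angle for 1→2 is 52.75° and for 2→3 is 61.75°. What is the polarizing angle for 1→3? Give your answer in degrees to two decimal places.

θ_B ≈ 67.78°

Each Brewster angle gives a ratio: n₂/n₁ = tan 52.75° = 1.3151, n₃/n₂ = tan 61.75° = 1.8611.
n₃/n₁ = 2.4475. Then tan θ_B(1→3) = n₃/n₁, so θ_B(1→3) = arctan(2.4475) = 67.78°.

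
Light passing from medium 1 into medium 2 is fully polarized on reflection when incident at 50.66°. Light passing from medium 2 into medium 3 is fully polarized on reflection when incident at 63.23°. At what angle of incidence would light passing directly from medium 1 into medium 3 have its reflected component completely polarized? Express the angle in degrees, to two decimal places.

n₂/n₁ = tan 50.66° = 1.2200 and n₃/n₂ = tan 63.23° = 1.9822.
n₃/n₁ = 2.4184. Then tan θ_B(1→3) = n₃/n₁, so θ_B(1→3) = arctan(2.4184) = 67.53°.

θ_B ≈ 67.53°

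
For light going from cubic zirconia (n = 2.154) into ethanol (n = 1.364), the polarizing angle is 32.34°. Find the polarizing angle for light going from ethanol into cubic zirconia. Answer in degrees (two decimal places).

θ_B' ≈ 57.66°

Reversing the direction swaps n₁ and n₂, so tan θ_B' = 1/tan θ_B and θ_B' = 90° − θ_B.
Hence θ_B' = 90° − 32.34° = 57.66°.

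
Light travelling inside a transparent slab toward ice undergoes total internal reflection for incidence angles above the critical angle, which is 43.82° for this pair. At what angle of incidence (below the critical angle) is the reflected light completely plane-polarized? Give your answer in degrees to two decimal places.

θ_B ≈ 34.70°

n₂/n₁ = sin θ_c = sin 43.82° = 0.6924.
tan θ_B equals the same ratio, so θ_B = arctan(0.6924) = 34.70°.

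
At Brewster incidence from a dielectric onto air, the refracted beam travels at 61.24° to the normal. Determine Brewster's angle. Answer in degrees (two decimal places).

Brewster's condition makes the reflected and refracted beams perpendicular: θ_B + θ_t = 90°.
θ_B = 90° − 61.24° = 28.76°.

θ_B ≈ 28.76°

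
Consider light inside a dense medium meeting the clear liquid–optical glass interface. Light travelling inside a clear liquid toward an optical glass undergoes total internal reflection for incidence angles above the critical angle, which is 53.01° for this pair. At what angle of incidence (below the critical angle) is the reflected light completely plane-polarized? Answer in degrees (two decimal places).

θ_B ≈ 38.62°

At the critical angle sin θ_c = n₂/n₁, giving n₂/n₁ = sin 53.01° = 0.7987.
Then tan θ_B = n₂/n₁ = 0.7987, so θ_B = arctan 0.7987 = 38.62°.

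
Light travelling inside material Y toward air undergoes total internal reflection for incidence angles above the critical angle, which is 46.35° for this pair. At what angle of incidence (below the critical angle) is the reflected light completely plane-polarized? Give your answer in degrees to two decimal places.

sin θ_c = n₂/n₁, so n₂/n₁ = sin 46.35° = 0.7236.
Brewster: tan θ_B = n₂/n₁ = 0.7236.
θ_B = arctan(0.7236) = 35.89°.

θ_B ≈ 35.89°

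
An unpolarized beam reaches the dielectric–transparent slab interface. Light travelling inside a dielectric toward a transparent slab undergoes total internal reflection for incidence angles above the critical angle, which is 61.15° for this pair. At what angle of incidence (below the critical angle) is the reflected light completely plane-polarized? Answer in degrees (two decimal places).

θ_B ≈ 41.21°

n₂/n₁ = sin θ_c = sin 61.15° = 0.8759.
tan θ_B equals the same ratio, so θ_B = arctan(0.8759) = 41.21°.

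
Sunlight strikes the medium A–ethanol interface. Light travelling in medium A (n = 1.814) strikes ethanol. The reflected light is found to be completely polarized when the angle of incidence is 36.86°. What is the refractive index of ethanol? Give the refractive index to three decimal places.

Full polarization of the reflected beam means tan θ_B = n₂/n₁, where n₁ is the incident medium (medium A).
n₂ = n₁ tan θ_B = 1.814 × tan 36.86° = 1.360.

n ≈ 1.360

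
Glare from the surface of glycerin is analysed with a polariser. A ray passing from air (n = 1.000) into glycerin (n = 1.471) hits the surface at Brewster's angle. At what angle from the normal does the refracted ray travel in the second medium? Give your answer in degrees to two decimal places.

θ_t ≈ 34.21°

θ_B = arctan(n₂/n₁) = arctan(1.471/1.000) = 55.79°.
The refracted ray is perpendicular to the reflected ray, so θ_t = 90° − θ_B = 34.21°.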